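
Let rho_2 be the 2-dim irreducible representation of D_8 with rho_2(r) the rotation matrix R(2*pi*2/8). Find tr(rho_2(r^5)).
chi_{rho_2}(r^5) = 2*cos(2*pi*2*5/8) = 0

Details: rho_2(r^5) is rotation by angle 2*pi*2*5/8, whose trace is 2*cos(2*pi*2*5/8) = 0.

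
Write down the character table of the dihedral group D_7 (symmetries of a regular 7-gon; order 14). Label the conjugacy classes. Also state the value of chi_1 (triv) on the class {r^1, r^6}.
Conjugacy classes: {e} of size 1, {r^1, r^6} of size 2, {r^2, r^5} of size 2, {r^3, r^4} of size 2, {s, sr, ..., sr^6} of size 7.
Character table:
  irrep \ class              {e} (size 1)  {r^1, r^6} (size 2)  {r^2, r^5} (size 2)  {r^3, r^4} (size 2)  {s, sr, ..., sr^6} (size 7)
  chi_1 (triv)               1             1                    1                    1                    1                          
  chi_2 (sign: r->1, s->-1)  1             1                    1                    1                    -1                         
  chi_3 (2d, j=1)            2             2*cos(2*pi/7)        -2*cos(3*pi/7)       -2*cos(pi/7)         0                          
  chi_4 (2d, j=2)            2             -2*cos(3*pi/7)       -2*cos(pi/7)         2*cos(2*pi/7)        0                          
  chi_5 (2d, j=3)            2             -2*cos(pi/7)         2*cos(2*pi/7)        -2*cos(3*pi/7)       0                          

Spot check: chi_1 (triv) on {r^1, r^6} = 1.

Justification: D_7 has order 2*7 = 14 with 5 conjugacy classes, hence 5 irreducibles. Sum of squared dims 1 + 1 + 4 + 4 + 4 = 14 = |G|. Linear characters come from the abelianisation; the 2-dimensional irreps have character r^k -> 2*cos(2*pi*j*k/7), reflections -> 0.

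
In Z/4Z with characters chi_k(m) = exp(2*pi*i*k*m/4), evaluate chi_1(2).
chi_1(2) = zeta_4^2 = -1

Justification: chi_1(2) = zeta_4^(1*2) = zeta_4^2. Since zeta_4^4 = 1, this equals zeta_4^2 = exp(2*pi*i*2/4) = -1.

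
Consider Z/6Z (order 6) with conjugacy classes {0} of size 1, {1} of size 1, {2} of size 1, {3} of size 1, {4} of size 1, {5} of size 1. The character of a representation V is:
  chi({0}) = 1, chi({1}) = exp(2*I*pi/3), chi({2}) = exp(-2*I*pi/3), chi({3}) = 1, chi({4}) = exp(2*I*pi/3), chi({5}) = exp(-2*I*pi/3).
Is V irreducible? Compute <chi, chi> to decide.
Irreducible: <chi, chi> = 1.

Solution. <chi, chi> = (1/|G|) sum_C |C| * |chi(C)|^2 = (1/6)[1*|1|^2 + 1*|exp(2*I*pi/3)|^2 + 1*|exp(-2*I*pi/3)|^2 + 1*|1|^2 + 1*|exp(2*I*pi/3)|^2 + 1*|exp(-2*I*pi/3)|^2]
  = (1/6)[(1) + (1) + (1) + (1) + (1) + (1)] = 6/6 = 1.
(Exp terms are combined using exp(i*s)*conj(exp(i*t)) = exp(i*(s-t)), and sums of them are collapsed using the identity that for every m > 1 the m distinct m-th roots of unity sum to 0, e.g. 1 + exp(2*I*pi/3) + exp(-2*I*pi/3) = 0.)
A character is irreducible iff <chi, chi> = 1, so this representation is irreducible.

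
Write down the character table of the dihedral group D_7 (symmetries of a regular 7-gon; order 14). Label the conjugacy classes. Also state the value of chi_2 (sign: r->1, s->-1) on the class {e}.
Conjugacy classes: {e} of size 1, {r^1, r^6} of size 2, {r^2, r^5} of size 2, {r^3, r^4} of size 2, {s, sr, ..., sr^6} of size 7.
Character table:
  irrep \ class              {e} (size 1)  {r^1, r^6} (size 2)  {r^2, r^5} (size 2)  {r^3, r^4} (size 2)  {s, sr, ..., sr^6} (size 7)
  chi_1 (triv)               1             1                    1                    1                    1                          
  chi_2 (sign: r->1, s->-1)  1             1                    1                    1                    -1                         
  chi_3 (2d, j=1)            2             2*cos(2*pi/7)        -2*cos(3*pi/7)       -2*cos(pi/7)         0                          
  chi_4 (2d, j=2)            2             -2*cos(3*pi/7)       -2*cos(pi/7)         2*cos(2*pi/7)        0                          
  chi_5 (2d, j=3)            2             -2*cos(pi/7)         2*cos(2*pi/7)        -2*cos(3*pi/7)       0                          

Spot check: chi_2 (sign: r->1, s->-1) on {e} = 1.

Derivation: D_7 has order 2*7 = 14 with 5 conjugacy classes, hence 5 irreducibles. Sum of squared dims 1 + 1 + 4 + 4 + 4 = 14 = |G|. Linear characters come from the abelianisation; the 2-dimensional irreps have character r^k -> 2*cos(2*pi*j*k/7), reflections -> 0.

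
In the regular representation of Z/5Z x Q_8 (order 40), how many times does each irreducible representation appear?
Each irreducible V_i of dimension d_i appears with multiplicity d_i, i.e. rho_reg = (direct sum over all irreducibles V_i) d_i V_i. The irreducible dimensions for Z/5Z x Q_8 are 1, 1, 1, 1, 1, 1, 1, 1, 1, 1, 1, 1, 1, 1, 1, 1, 1, 1, 1, 1, 2, 2, 2, 2, 2: 20 irreducibles of dimension 1, each with multiplicity 1; 5 irreducibles of dimension 2, each with multiplicity 2. Total dimension 20*1*1 + 5*2*2 = 40 = |G|.

General theorem: in the regular representation of a finite group G, each irreducible appears with multiplicity equal to its dimension. Check: dim(rho_reg) = sum d_i^2 = 1 + 1 + 1 + 1 + 1 + 1 + 1 + 1 + 1 + 1 + 1 + 1 + 1 + 1 + 1 + 1 + 1 + 1 + 1 + 1 + 4 + 4 + 4 + 4 + 4 = 40 = |G|.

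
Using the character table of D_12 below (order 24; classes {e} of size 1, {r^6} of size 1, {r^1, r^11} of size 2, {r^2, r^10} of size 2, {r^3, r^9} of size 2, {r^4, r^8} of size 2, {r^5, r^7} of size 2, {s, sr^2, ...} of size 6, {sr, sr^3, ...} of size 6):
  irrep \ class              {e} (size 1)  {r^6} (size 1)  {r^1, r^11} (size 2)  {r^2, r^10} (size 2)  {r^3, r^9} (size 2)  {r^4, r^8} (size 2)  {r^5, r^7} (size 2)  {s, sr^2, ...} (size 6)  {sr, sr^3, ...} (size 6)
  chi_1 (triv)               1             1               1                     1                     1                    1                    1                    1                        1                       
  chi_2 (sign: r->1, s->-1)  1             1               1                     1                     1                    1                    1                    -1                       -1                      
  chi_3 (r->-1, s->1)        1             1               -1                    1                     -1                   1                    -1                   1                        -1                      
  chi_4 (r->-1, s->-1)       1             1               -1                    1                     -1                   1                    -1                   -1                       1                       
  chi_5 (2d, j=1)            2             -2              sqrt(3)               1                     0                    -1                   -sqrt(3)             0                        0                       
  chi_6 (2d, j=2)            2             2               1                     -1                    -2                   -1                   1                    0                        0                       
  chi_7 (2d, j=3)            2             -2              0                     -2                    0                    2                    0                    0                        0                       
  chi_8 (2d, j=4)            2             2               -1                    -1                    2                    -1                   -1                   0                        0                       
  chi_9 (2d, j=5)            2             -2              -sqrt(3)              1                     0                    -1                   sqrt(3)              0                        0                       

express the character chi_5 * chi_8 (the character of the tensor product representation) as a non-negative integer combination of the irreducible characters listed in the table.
chi_5 tensor chi_8 = chi_7 + chi_9 (all other irreducibles have multiplicity 0).

Details: The character of a tensor product is the pointwise product (chi_5 * chi_8)(C) = chi_5(C) * chi_8(C):
  {e}: (2)*(2), {r^6}: (-2)*(2), {r^1, r^11}: (sqrt(3))*(-1), {r^2, r^10}: (1)*(-1), {r^3, r^9}: (0)*(2), {r^4, r^8}: (-1)*(-1), {r^5, r^7}: (-sqrt(3))*(-1), {s, sr^2, ...}: (0)*(0), {sr, sr^3, ...}: (0)*(0)
so (chi_5 * chi_8) takes values
  {e} -> 4, {r^6} -> -4, {r^1, r^11} -> -sqrt(3), {r^2, r^10} -> -1, {r^3, r^9} -> 0, {r^4, r^8} -> 1, {r^5, r^7} -> sqrt(3), {s, sr^2, ...} -> 0, {sr, sr^3, ...} -> 0.
Now take the inner product of this character with each irreducible chi from the table, <chi_5*chi_8, chi> = (1/24) sum_C |C| (chi_5*chi_8)(C) conj(chi(C)):
  <chi_5*chi_8, chi_1> = (1/24)[1*(4)*conj(1) + 1*(-4)*conj(1) + 2*(-sqrt(3))*conj(1) + 2*(-1)*conj(1) + 2*(0)*conj(1) + 2*(1)*conj(1) + 2*(sqrt(3))*conj(1) + 6*(0)*conj(1) + 6*(0)*conj(1)]
      = (1/24)[(4) + (-4) + (-2*sqrt(3)) + (-2) + (0) + (2) + (2*sqrt(3)) + (0) + (0)] = 0/24 = 0
  <chi_5*chi_8, chi_2> = (1/24)[1*(4)*conj(1) + 1*(-4)*conj(1) + 2*(-sqrt(3))*conj(1) + 2*(-1)*conj(1) + 2*(0)*conj(1) + 2*(1)*conj(1) + 2*(sqrt(3))*conj(1) + 6*(0)*conj(-1) + 6*(0)*conj(-1)]
      = (1/24)[(4) + (-4) + (-2*sqrt(3)) + (-2) + (0) + (2) + (2*sqrt(3)) + (0) + (0)] = 0/24 = 0
  <chi_5*chi_8, chi_3> = (1/24)[1*(4)*conj(1) + 1*(-4)*conj(1) + 2*(-sqrt(3))*conj(-1) + 2*(-1)*conj(1) + 2*(0)*conj(-1) + 2*(1)*conj(1) + 2*(sqrt(3))*conj(-1) + 6*(0)*conj(1) + 6*(0)*conj(-1)]
      = (1/24)[(4) + (-4) + (2*sqrt(3)) + (-2) + (0) + (2) + (-2*sqrt(3)) + (0) + (0)] = 0/24 = 0
  <chi_5*chi_8, chi_4> = (1/24)[1*(4)*conj(1) + 1*(-4)*conj(1) + 2*(-sqrt(3))*conj(-1) + 2*(-1)*conj(1) + 2*(0)*conj(-1) + 2*(1)*conj(1) + 2*(sqrt(3))*conj(-1) + 6*(0)*conj(-1) + 6*(0)*conj(1)]
      = (1/24)[(4) + (-4) + (2*sqrt(3)) + (-2) + (0) + (2) + (-2*sqrt(3)) + (0) + (0)] = 0/24 = 0
  <chi_5*chi_8, chi_5> = (1/24)[1*(4)*conj(2) + 1*(-4)*conj(-2) + 2*(-sqrt(3))*conj(sqrt(3)) + 2*(-1)*conj(1) + 2*(0)*conj(0) + 2*(1)*conj(-1) + 2*(sqrt(3))*conj(-sqrt(3)) + 6*(0)*conj(0) + 6*(0)*conj(0)]
      = (1/24)[(8) + (8) + (-6) + (-2) + (0) + (-2) + (-6) + (0) + (0)] = 0/24 = 0
  <chi_5*chi_8, chi_6> = (1/24)[1*(4)*conj(2) + 1*(-4)*conj(2) + 2*(-sqrt(3))*conj(1) + 2*(-1)*conj(-1) + 2*(0)*conj(-2) + 2*(1)*conj(-1) + 2*(sqrt(3))*conj(1) + 6*(0)*conj(0) + 6*(0)*conj(0)]
      = (1/24)[(8) + (-8) + (-2*sqrt(3)) + (2) + (0) + (-2) + (2*sqrt(3)) + (0) + (0)] = 0/24 = 0
  <chi_5*chi_8, chi_7> = (1/24)[1*(4)*conj(2) + 1*(-4)*conj(-2) + 2*(-sqrt(3))*conj(0) + 2*(-1)*conj(-2) + 2*(0)*conj(0) + 2*(1)*conj(2) + 2*(sqrt(3))*conj(0) + 6*(0)*conj(0) + 6*(0)*conj(0)]
      = (1/24)[(8) + (8) + (0) + (4) + (0) + (4) + (0) + (0) + (0)] = 24/24 = 1
  <chi_5*chi_8, chi_8> = (1/24)[1*(4)*conj(2) + 1*(-4)*conj(2) + 2*(-sqrt(3))*conj(-1) + 2*(-1)*conj(-1) + 2*(0)*conj(2) + 2*(1)*conj(-1) + 2*(sqrt(3))*conj(-1) + 6*(0)*conj(0) + 6*(0)*conj(0)]
      = (1/24)[(8) + (-8) + (2*sqrt(3)) + (2) + (0) + (-2) + (-2*sqrt(3)) + (0) + (0)] = 0/24 = 0
  <chi_5*chi_8, chi_9> = (1/24)[1*(4)*conj(2) + 1*(-4)*conj(-2) + 2*(-sqrt(3))*conj(-sqrt(3)) + 2*(-1)*conj(1) + 2*(0)*conj(0) + 2*(1)*conj(-1) + 2*(sqrt(3))*conj(sqrt(3)) + 6*(0)*conj(0) + 6*(0)*conj(0)]
      = (1/24)[(8) + (8) + (6) + (-2) + (0) + (-2) + (6) + (0) + (0)] = 24/24 = 1
Hence the multiplicities are chi_7: 1, chi_9: 1. Dimension check: dim(chi_5)*dim(chi_8) = 2*2 = 4 and sum (mult * dim) = 1*2 + 1*2 = 4.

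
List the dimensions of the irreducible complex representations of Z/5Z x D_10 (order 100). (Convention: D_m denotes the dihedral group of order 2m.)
Dimensions: 1, 1, 1, 1, 1, 1, 1, 1, 1, 1, 1, 1, 1, 1, 1, 1, 1, 1, 1, 1, 2, 2, 2, 2, 2, 2, 2, 2, 2, 2, 2, 2, 2, 2, 2, 2, 2, 2, 2, 2

Working: There are 40 irreducibles (= number of conjugacy classes). Their dimensions d_i satisfy sum d_i^2 = |G| = 100: 1 + 1 + 1 + 1 + 1 + 1 + 1 + 1 + 1 + 1 + 1 + 1 + 1 + 1 + 1 + 1 + 1 + 1 + 1 + 1 + 4 + 4 + 4 + 4 + 4 + 4 + 4 + 4 + 4 + 4 + 4 + 4 + 4 + 4 + 4 + 4 + 4 + 4 + 4 + 4 = 100. (For the product with Z/5Z: each of the 5 1-dim characters of Z/5Z tensors with each irrep of D_10, giving 5 copies of each D_10-dimension.)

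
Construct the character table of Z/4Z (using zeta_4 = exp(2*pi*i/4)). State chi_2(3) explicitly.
Character table of Z/4Z (irreps indexed chi_0,...,chi_3 with chi_k(m) = zeta_4^(k*m), zeta_4 = exp(2*pi*i/4)):
  irrep \ class  {0} (size 1)  {1} (size 1)  {2} (size 1)  {3} (size 1)
  chi_0          1             1             1             1           
  chi_1          1             I             -1            -I          
  chi_2          1             -1            1             -1          
  chi_3          1             -I            -1            I           

Spot check: chi_2(3) = zeta_4^(2*3) = zeta_4^6 = -1.

Proof sketch: Z/4Z is abelian, so all 4 irreducible complex representations are 1-dimensional. They are given by chi_k(m) = zeta_4^(k*m) for k = 0,...,3. Row orthogonality: sum_m chi_k(m) conj(chi_l(m)) = 4 * [k = l].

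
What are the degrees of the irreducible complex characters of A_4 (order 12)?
Dimensions: 1, 1, 1, 3

Derivation: There are 4 irreducibles (= number of conjugacy classes). Their dimensions d_i satisfy sum d_i^2 = |G| = 12: 1 + 1 + 1 + 9 = 12.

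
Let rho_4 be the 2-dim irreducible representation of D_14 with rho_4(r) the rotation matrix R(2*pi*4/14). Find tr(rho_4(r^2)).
chi_{rho_4}(r^2) = 2*cos(2*pi*4*2/14) = -2*cos(pi/7)

Argument: rho_4(r^2) is rotation by angle 2*pi*4*2/14, whose trace is 2*cos(2*pi*4*2/14) = -2*cos(pi/7).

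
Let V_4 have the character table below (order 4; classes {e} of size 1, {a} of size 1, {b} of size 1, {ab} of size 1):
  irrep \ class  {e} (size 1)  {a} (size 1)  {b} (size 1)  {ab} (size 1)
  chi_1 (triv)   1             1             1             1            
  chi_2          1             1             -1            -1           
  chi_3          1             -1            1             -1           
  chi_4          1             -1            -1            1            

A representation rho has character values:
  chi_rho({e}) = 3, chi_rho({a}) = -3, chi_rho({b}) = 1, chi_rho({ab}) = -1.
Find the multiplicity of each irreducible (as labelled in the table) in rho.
Multiplicities: chi_1: 0, chi_2: 0, chi_3: 2, chi_4: 1.

Proof sketch: Use <chi_rho, chi> = (1/|G|) sum_C |C| * chi_rho(C) * conj(chi(C)) with |G| = 4 for each irreducible chi in the table:
  <chi_rho, chi_1> = (1/4)[1*(3)*conj(1) + 1*(-3)*conj(1) + 1*(1)*conj(1) + 1*(-1)*conj(1)]
      = (1/4)[(3) + (-3) + (1) + (-1)] = 0/4 = 0
  <chi_rho, chi_2> = (1/4)[1*(3)*conj(1) + 1*(-3)*conj(1) + 1*(1)*conj(-1) + 1*(-1)*conj(-1)]
      = (1/4)[(3) + (-3) + (-1) + (1)] = 0/4 = 0
  <chi_rho, chi_3> = (1/4)[1*(3)*conj(1) + 1*(-3)*conj(-1) + 1*(1)*conj(1) + 1*(-1)*conj(-1)]
      = (1/4)[(3) + (3) + (1) + (1)] = 8/4 = 2
  <chi_rho, chi_4> = (1/4)[1*(3)*conj(1) + 1*(-3)*conj(-1) + 1*(1)*conj(-1) + 1*(-1)*conj(1)]
      = (1/4)[(3) + (3) + (-1) + (-1)] = 4/4 = 1
Dimension check: dim(rho) = sum (mult * dim) = 0*1 + 0*1 + 2*1 + 1*1 = 3 = chi_rho(e) = 3.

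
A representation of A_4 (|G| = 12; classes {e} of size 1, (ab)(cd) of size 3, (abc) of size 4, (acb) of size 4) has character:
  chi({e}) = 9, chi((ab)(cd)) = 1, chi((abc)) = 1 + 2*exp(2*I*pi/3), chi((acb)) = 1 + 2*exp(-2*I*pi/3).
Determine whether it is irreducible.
Not irreducible (reducible): <chi, chi> = 9 > 1.

Proof sketch: <chi, chi> = (1/|G|) sum_C |C| * |chi(C)|^2 = (1/12)[1*|9|^2 + 3*|1|^2 + 4*|1 + 2*exp(2*I*pi/3)|^2 + 4*|1 + 2*exp(-2*I*pi/3)|^2]
  = (1/12)[(81) + (3) + (12) + (12)] = 108/12 = 9.
(Exp terms are combined using exp(i*s)*conj(exp(i*t)) = exp(i*(s-t)), and sums of them are collapsed using the identity that for every m > 1 the m distinct m-th roots of unity sum to 0, e.g. 1 + exp(2*I*pi/3) + exp(-2*I*pi/3) = 0.)
A character is irreducible iff <chi, chi> = 1, so this representation is reducible.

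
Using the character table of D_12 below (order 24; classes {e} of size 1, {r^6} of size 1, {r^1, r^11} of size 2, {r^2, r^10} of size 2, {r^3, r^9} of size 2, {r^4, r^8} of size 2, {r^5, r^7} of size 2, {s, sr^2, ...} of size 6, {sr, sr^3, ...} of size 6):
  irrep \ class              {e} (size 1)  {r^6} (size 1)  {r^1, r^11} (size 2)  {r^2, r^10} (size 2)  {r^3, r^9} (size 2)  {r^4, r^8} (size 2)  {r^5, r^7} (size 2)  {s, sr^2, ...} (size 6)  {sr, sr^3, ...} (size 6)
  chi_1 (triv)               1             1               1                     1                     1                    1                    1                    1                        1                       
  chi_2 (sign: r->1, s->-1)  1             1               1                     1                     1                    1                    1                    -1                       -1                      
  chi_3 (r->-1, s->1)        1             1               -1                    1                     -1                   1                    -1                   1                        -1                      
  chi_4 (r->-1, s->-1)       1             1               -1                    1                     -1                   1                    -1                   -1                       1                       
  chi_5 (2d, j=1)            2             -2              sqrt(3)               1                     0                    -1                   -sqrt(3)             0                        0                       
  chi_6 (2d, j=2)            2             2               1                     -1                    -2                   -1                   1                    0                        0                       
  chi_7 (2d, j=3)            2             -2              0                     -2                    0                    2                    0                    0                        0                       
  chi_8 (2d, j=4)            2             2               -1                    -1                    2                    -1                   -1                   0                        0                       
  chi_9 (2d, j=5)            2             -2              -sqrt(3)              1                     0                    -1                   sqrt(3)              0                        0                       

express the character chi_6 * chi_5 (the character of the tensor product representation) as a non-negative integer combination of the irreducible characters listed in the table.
chi_6 tensor chi_5 = chi_5 + chi_7 (all other irreducibles have multiplicity 0).

Explanation: The character of a tensor product is the pointwise product (chi_6 * chi_5)(C) = chi_6(C) * chi_5(C):
  {e}: (2)*(2), {r^6}: (2)*(-2), {r^1, r^11}: (1)*(sqrt(3)), {r^2, r^10}: (-1)*(1), {r^3, r^9}: (-2)*(0), {r^4, r^8}: (-1)*(-1), {r^5, r^7}: (1)*(-sqrt(3)), {s, sr^2, ...}: (0)*(0), {sr, sr^3, ...}: (0)*(0)
so (chi_6 * chi_5) takes values
  {e} -> 4, {r^6} -> -4, {r^1, r^11} -> sqrt(3), {r^2, r^10} -> -1, {r^3, r^9} -> 0, {r^4, r^8} -> 1, {r^5, r^7} -> -sqrt(3), {s, sr^2, ...} -> 0, {sr, sr^3, ...} -> 0.
Now take the inner product of this character with each irreducible chi from the table, <chi_6*chi_5, chi> = (1/24) sum_C |C| (chi_6*chi_5)(C) conj(chi(C)):
  <chi_6*chi_5, chi_1> = (1/24)[1*(4)*conj(1) + 1*(-4)*conj(1) + 2*(sqrt(3))*conj(1) + 2*(-1)*conj(1) + 2*(0)*conj(1) + 2*(1)*conj(1) + 2*(-sqrt(3))*conj(1) + 6*(0)*conj(1) + 6*(0)*conj(1)]
      = (1/24)[(4) + (-4) + (2*sqrt(3)) + (-2) + (0) + (2) + (-2*sqrt(3)) + (0) + (0)] = 0/24 = 0
  <chi_6*chi_5, chi_2> = (1/24)[1*(4)*conj(1) + 1*(-4)*conj(1) + 2*(sqrt(3))*conj(1) + 2*(-1)*conj(1) + 2*(0)*conj(1) + 2*(1)*conj(1) + 2*(-sqrt(3))*conj(1) + 6*(0)*conj(-1) + 6*(0)*conj(-1)]
      = (1/24)[(4) + (-4) + (2*sqrt(3)) + (-2) + (0) + (2) + (-2*sqrt(3)) + (0) + (0)] = 0/24 = 0
  <chi_6*chi_5, chi_3> = (1/24)[1*(4)*conj(1) + 1*(-4)*conj(1) + 2*(sqrt(3))*conj(-1) + 2*(-1)*conj(1) + 2*(0)*conj(-1) + 2*(1)*conj(1) + 2*(-sqrt(3))*conj(-1) + 6*(0)*conj(1) + 6*(0)*conj(-1)]
      = (1/24)[(4) + (-4) + (-2*sqrt(3)) + (-2) + (0) + (2) + (2*sqrt(3)) + (0) + (0)] = 0/24 = 0
  <chi_6*chi_5, chi_4> = (1/24)[1*(4)*conj(1) + 1*(-4)*conj(1) + 2*(sqrt(3))*conj(-1) + 2*(-1)*conj(1) + 2*(0)*conj(-1) + 2*(1)*conj(1) + 2*(-sqrt(3))*conj(-1) + 6*(0)*conj(-1) + 6*(0)*conj(1)]
      = (1/24)[(4) + (-4) + (-2*sqrt(3)) + (-2) + (0) + (2) + (2*sqrt(3)) + (0) + (0)] = 0/24 = 0
  <chi_6*chi_5, chi_5> = (1/24)[1*(4)*conj(2) + 1*(-4)*conj(-2) + 2*(sqrt(3))*conj(sqrt(3)) + 2*(-1)*conj(1) + 2*(0)*conj(0) + 2*(1)*conj(-1) + 2*(-sqrt(3))*conj(-sqrt(3)) + 6*(0)*conj(0) + 6*(0)*conj(0)]
      = (1/24)[(8) + (8) + (6) + (-2) + (0) + (-2) + (6) + (0) + (0)] = 24/24 = 1
  <chi_6*chi_5, chi_6> = (1/24)[1*(4)*conj(2) + 1*(-4)*conj(2) + 2*(sqrt(3))*conj(1) + 2*(-1)*conj(-1) + 2*(0)*conj(-2) + 2*(1)*conj(-1) + 2*(-sqrt(3))*conj(1) + 6*(0)*conj(0) + 6*(0)*conj(0)]
      = (1/24)[(8) + (-8) + (2*sqrt(3)) + (2) + (0) + (-2) + (-2*sqrt(3)) + (0) + (0)] = 0/24 = 0
  <chi_6*chi_5, chi_7> = (1/24)[1*(4)*conj(2) + 1*(-4)*conj(-2) + 2*(sqrt(3))*conj(0) + 2*(-1)*conj(-2) + 2*(0)*conj(0) + 2*(1)*conj(2) + 2*(-sqrt(3))*conj(0) + 6*(0)*conj(0) + 6*(0)*conj(0)]
      = (1/24)[(8) + (8) + (0) + (4) + (0) + (4) + (0) + (0) + (0)] = 24/24 = 1
  <chi_6*chi_5, chi_8> = (1/24)[1*(4)*conj(2) + 1*(-4)*conj(2) + 2*(sqrt(3))*conj(-1) + 2*(-1)*conj(-1) + 2*(0)*conj(2) + 2*(1)*conj(-1) + 2*(-sqrt(3))*conj(-1) + 6*(0)*conj(0) + 6*(0)*conj(0)]
      = (1/24)[(8) + (-8) + (-2*sqrt(3)) + (2) + (0) + (-2) + (2*sqrt(3)) + (0) + (0)] = 0/24 = 0
  <chi_6*chi_5, chi_9> = (1/24)[1*(4)*conj(2) + 1*(-4)*conj(-2) + 2*(sqrt(3))*conj(-sqrt(3)) + 2*(-1)*conj(1) + 2*(0)*conj(0) + 2*(1)*conj(-1) + 2*(-sqrt(3))*conj(sqrt(3)) + 6*(0)*conj(0) + 6*(0)*conj(0)]
      = (1/24)[(8) + (8) + (-6) + (-2) + (0) + (-2) + (-6) + (0) + (0)] = 0/24 = 0
Hence the multiplicities are chi_5: 1, chi_7: 1. Dimension check: dim(chi_6)*dim(chi_5) = 2*2 = 4 and sum (mult * dim) = 1*2 + 1*2 = 4.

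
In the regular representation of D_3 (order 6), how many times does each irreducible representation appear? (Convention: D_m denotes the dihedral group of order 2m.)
Each irreducible V_i of dimension d_i appears with multiplicity d_i, i.e. rho_reg = (direct sum over all irreducibles V_i) d_i V_i. The irreducible dimensions for D_3 are 1, 1, 2: 2 irreducibles of dimension 1, each with multiplicity 1; 1 irreducible of dimension 2, with multiplicity 2. Total dimension 2*1*1 + 1*2*2 = 6 = |G|.

Why: General theorem: in the regular representation of a finite group G, each irreducible appears with multiplicity equal to its dimension. Check: dim(rho_reg) = sum d_i^2 = 1 + 1 + 4 = 6 = |G|.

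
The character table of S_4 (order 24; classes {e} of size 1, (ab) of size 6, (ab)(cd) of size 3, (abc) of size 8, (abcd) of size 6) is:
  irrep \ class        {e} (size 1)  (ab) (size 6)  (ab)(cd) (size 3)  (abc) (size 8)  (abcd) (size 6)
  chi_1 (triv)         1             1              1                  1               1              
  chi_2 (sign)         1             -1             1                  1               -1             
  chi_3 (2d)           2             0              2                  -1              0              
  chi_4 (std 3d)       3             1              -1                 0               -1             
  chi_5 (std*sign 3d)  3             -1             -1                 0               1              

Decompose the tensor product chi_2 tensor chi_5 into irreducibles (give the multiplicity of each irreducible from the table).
chi_2 tensor chi_5 = chi_4 (all other irreducibles have multiplicity 0).

Working: The character of a tensor product is the pointwise product (chi_2 * chi_5)(C) = chi_2(C) * chi_5(C):
  {e}: (1)*(3), (ab): (-1)*(-1), (ab)(cd): (1)*(-1), (abc): (1)*(0), (abcd): (-1)*(1)
so (chi_2 * chi_5) takes values
  {e} -> 3, (ab) -> 1, (ab)(cd) -> -1, (abc) -> 0, (abcd) -> -1.
Now take the inner product of this character with each irreducible chi from the table, <chi_2*chi_5, chi> = (1/24) sum_C |C| (chi_2*chi_5)(C) conj(chi(C)):
  <chi_2*chi_5, chi_1> = (1/24)[1*(3)*conj(1) + 6*(1)*conj(1) + 3*(-1)*conj(1) + 8*(0)*conj(1) + 6*(-1)*conj(1)]
      = (1/24)[(3) + (6) + (-3) + (0) + (-6)] = 0/24 = 0
  <chi_2*chi_5, chi_2> = (1/24)[1*(3)*conj(1) + 6*(1)*conj(-1) + 3*(-1)*conj(1) + 8*(0)*conj(1) + 6*(-1)*conj(-1)]
      = (1/24)[(3) + (-6) + (-3) + (0) + (6)] = 0/24 = 0
  <chi_2*chi_5, chi_3> = (1/24)[1*(3)*conj(2) + 6*(1)*conj(0) + 3*(-1)*conj(2) + 8*(0)*conj(-1) + 6*(-1)*conj(0)]
      = (1/24)[(6) + (0) + (-6) + (0) + (0)] = 0/24 = 0
  <chi_2*chi_5, chi_4> = (1/24)[1*(3)*conj(3) + 6*(1)*conj(1) + 3*(-1)*conj(-1) + 8*(0)*conj(0) + 6*(-1)*conj(-1)]
      = (1/24)[(9) + (6) + (3) + (0) + (6)] = 24/24 = 1
  <chi_2*chi_5, chi_5> = (1/24)[1*(3)*conj(3) + 6*(1)*conj(-1) + 3*(-1)*conj(-1) + 8*(0)*conj(0) + 6*(-1)*conj(1)]
      = (1/24)[(9) + (-6) + (3) + (0) + (-6)] = 0/24 = 0
Hence the multiplicities are chi_4: 1. Dimension check: dim(chi_2)*dim(chi_5) = 1*3 = 3 and sum (mult * dim) = 1*3 = 3.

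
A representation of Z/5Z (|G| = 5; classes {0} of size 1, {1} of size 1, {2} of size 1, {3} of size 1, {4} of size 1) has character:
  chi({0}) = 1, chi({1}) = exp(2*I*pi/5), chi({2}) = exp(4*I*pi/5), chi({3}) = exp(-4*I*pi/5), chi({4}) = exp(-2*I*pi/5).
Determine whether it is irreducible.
Irreducible: <chi, chi> = 1.

Working: <chi, chi> = (1/|G|) sum_C |C| * |chi(C)|^2 = (1/5)[1*|1|^2 + 1*|exp(2*I*pi/5)|^2 + 1*|exp(4*I*pi/5)|^2 + 1*|exp(-4*I*pi/5)|^2 + 1*|exp(-2*I*pi/5)|^2]
  = (1/5)[(1) + (1) + (1) + (1) + (1)] = 5/5 = 1.
(Exp terms are combined using exp(i*s)*conj(exp(i*t)) = exp(i*(s-t)), and sums of them are collapsed using the identity that for every m > 1 the m distinct m-th roots of unity sum to 0, e.g. 1 + exp(2*I*pi/3) + exp(-2*I*pi/3) = 0.)
A character is irreducible iff <chi, chi> = 1, so this representation is irreducible.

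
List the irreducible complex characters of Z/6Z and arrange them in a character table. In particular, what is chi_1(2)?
Character table of Z/6Z (irreps indexed chi_0,...,chi_5 with chi_k(m) = zeta_6^(k*m), zeta_6 = exp(2*pi*i/6)):
  irrep \ class  {0} (size 1)  {1} (size 1)    {2} (size 1)    {3} (size 1)  {4} (size 1)    {5} (size 1)  
  chi_0          1             1               1               1             1               1             
  chi_1          1             exp(I*pi/3)     exp(2*I*pi/3)   -1            exp(-2*I*pi/3)  exp(-I*pi/3)  
  chi_2          1             exp(2*I*pi/3)   exp(-2*I*pi/3)  1             exp(2*I*pi/3)   exp(-2*I*pi/3)
  chi_3          1             -1              1               -1            1               -1            
  chi_4          1             exp(-2*I*pi/3)  exp(2*I*pi/3)   1             exp(-2*I*pi/3)  exp(2*I*pi/3) 
  chi_5          1             exp(-I*pi/3)    exp(-2*I*pi/3)  -1            exp(2*I*pi/3)   exp(I*pi/3)   

Spot check: chi_1(2) = zeta_6^(1*2) = zeta_6^2 = exp(2*I*pi/3).

Z/6Z is abelian, so all 6 irreducible complex representations are 1-dimensional. They are given by chi_k(m) = zeta_6^(k*m) for k = 0,...,5. Row orthogonality: sum_m chi_k(m) conj(chi_l(m)) = 6 * [k = l].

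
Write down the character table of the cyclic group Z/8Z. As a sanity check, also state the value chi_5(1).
Character table of Z/8Z (irreps indexed chi_0,...,chi_7 with chi_k(m) = zeta_8^(k*m), zeta_8 = exp(2*pi*i/8)):
  irrep \ class  {0} (size 1)  {1} (size 1)    {2} (size 1)  {3} (size 1)    {4} (size 1)  {5} (size 1)    {6} (size 1)  {7} (size 1)  
  chi_0          1             1               1             1               1             1               1             1             
  chi_1          1             exp(I*pi/4)     I             exp(3*I*pi/4)   -1            exp(-3*I*pi/4)  -I            exp(-I*pi/4)  
  chi_2          1             I               -1            -I              1             I               -1            -I            
  chi_3          1             exp(3*I*pi/4)   -I            exp(I*pi/4)     -1            exp(-I*pi/4)    I             exp(-3*I*pi/4)
  chi_4          1             -1              1             -1              1             -1              1             -1            
  chi_5          1             exp(-3*I*pi/4)  I             exp(-I*pi/4)    -1            exp(I*pi/4)     -I            exp(3*I*pi/4) 
  chi_6          1             -I              -1            I               1             -I              -1            I             
  chi_7          1             exp(-I*pi/4)    -I            exp(-3*I*pi/4)  -1            exp(3*I*pi/4)   I             exp(I*pi/4)   

Spot check: chi_5(1) = zeta_8^(5*1) = zeta_8^5 = exp(-3*I*pi/4).

Justification: Z/8Z is abelian, so all 8 irreducible complex representations are 1-dimensional. They are given by chi_k(m) = zeta_8^(k*m) for k = 0,...,7. Row orthogonality: sum_m chi_k(m) conj(chi_l(m)) = 8 * [k = l].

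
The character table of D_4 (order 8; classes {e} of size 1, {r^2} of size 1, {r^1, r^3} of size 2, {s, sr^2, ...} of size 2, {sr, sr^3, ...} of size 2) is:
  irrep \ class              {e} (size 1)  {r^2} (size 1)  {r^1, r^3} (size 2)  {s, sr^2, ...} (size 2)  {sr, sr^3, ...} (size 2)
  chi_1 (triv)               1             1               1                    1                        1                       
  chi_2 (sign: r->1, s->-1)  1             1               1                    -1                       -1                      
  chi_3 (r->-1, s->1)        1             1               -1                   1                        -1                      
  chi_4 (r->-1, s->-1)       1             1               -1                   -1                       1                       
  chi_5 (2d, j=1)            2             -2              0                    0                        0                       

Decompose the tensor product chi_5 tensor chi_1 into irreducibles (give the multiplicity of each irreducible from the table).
chi_5 tensor chi_1 = chi_5 (all other irreducibles have multiplicity 0).

Working: The character of a tensor product is the pointwise product (chi_5 * chi_1)(C) = chi_5(C) * chi_1(C):
  {e}: (2)*(1), {r^2}: (-2)*(1), {r^1, r^3}: (0)*(1), {s, sr^2, ...}: (0)*(1), {sr, sr^3, ...}: (0)*(1)
so (chi_5 * chi_1) takes values
  {e} -> 2, {r^2} -> -2, {r^1, r^3} -> 0, {s, sr^2, ...} -> 0, {sr, sr^3, ...} -> 0.
Now take the inner product of this character with each irreducible chi from the table, <chi_5*chi_1, chi> = (1/8) sum_C |C| (chi_5*chi_1)(C) conj(chi(C)):
  <chi_5*chi_1, chi_1> = (1/8)[1*(2)*conj(1) + 1*(-2)*conj(1) + 2*(0)*conj(1) + 2*(0)*conj(1) + 2*(0)*conj(1)]
      = (1/8)[(2) + (-2) + (0) + (0) + (0)] = 0/8 = 0
  <chi_5*chi_1, chi_2> = (1/8)[1*(2)*conj(1) + 1*(-2)*conj(1) + 2*(0)*conj(1) + 2*(0)*conj(-1) + 2*(0)*conj(-1)]
      = (1/8)[(2) + (-2) + (0) + (0) + (0)] = 0/8 = 0
  <chi_5*chi_1, chi_3> = (1/8)[1*(2)*conj(1) + 1*(-2)*conj(1) + 2*(0)*conj(-1) + 2*(0)*conj(1) + 2*(0)*conj(-1)]
      = (1/8)[(2) + (-2) + (0) + (0) + (0)] = 0/8 = 0
  <chi_5*chi_1, chi_4> = (1/8)[1*(2)*conj(1) + 1*(-2)*conj(1) + 2*(0)*conj(-1) + 2*(0)*conj(-1) + 2*(0)*conj(1)]
      = (1/8)[(2) + (-2) + (0) + (0) + (0)] = 0/8 = 0
  <chi_5*chi_1, chi_5> = (1/8)[1*(2)*conj(2) + 1*(-2)*conj(-2) + 2*(0)*conj(0) + 2*(0)*conj(0) + 2*(0)*conj(0)]
      = (1/8)[(4) + (4) + (0) + (0) + (0)] = 8/8 = 1
Hence the multiplicities are chi_5: 1. Dimension check: dim(chi_5)*dim(chi_1) = 2*1 = 2 and sum (mult * dim) = 1*2 = 2.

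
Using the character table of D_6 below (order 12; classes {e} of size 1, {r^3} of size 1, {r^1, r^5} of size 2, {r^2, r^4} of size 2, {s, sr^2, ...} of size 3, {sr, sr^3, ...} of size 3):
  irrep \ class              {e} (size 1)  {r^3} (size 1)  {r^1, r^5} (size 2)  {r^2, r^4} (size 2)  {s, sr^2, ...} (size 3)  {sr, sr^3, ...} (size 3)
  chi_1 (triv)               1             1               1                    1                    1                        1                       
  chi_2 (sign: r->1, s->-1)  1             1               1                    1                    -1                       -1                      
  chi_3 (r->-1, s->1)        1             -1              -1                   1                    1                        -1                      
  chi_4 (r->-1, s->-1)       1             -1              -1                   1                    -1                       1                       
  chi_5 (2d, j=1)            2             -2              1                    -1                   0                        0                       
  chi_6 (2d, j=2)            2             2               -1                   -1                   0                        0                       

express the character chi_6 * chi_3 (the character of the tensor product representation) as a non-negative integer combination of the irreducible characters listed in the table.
chi_6 tensor chi_3 = chi_5 (all other irreducibles have multiplicity 0).

Solution. The character of a tensor product is the pointwise product (chi_6 * chi_3)(C) = chi_6(C) * chi_3(C):
  {e}: (2)*(1), {r^3}: (2)*(-1), {r^1, r^5}: (-1)*(-1), {r^2, r^4}: (-1)*(1), {s, sr^2, ...}: (0)*(1), {sr, sr^3, ...}: (0)*(-1)
so (chi_6 * chi_3) takes values
  {e} -> 2, {r^3} -> -2, {r^1, r^5} -> 1, {r^2, r^4} -> -1, {s, sr^2, ...} -> 0, {sr, sr^3, ...} -> 0.
Now take the inner product of this character with each irreducible chi from the table, <chi_6*chi_3, chi> = (1/12) sum_C |C| (chi_6*chi_3)(C) conj(chi(C)):
  <chi_6*chi_3, chi_1> = (1/12)[1*(2)*conj(1) + 1*(-2)*conj(1) + 2*(1)*conj(1) + 2*(-1)*conj(1) + 3*(0)*conj(1) + 3*(0)*conj(1)]
      = (1/12)[(2) + (-2) + (2) + (-2) + (0) + (0)] = 0/12 = 0
  <chi_6*chi_3, chi_2> = (1/12)[1*(2)*conj(1) + 1*(-2)*conj(1) + 2*(1)*conj(1) + 2*(-1)*conj(1) + 3*(0)*conj(-1) + 3*(0)*conj(-1)]
      = (1/12)[(2) + (-2) + (2) + (-2) + (0) + (0)] = 0/12 = 0
  <chi_6*chi_3, chi_3> = (1/12)[1*(2)*conj(1) + 1*(-2)*conj(-1) + 2*(1)*conj(-1) + 2*(-1)*conj(1) + 3*(0)*conj(1) + 3*(0)*conj(-1)]
      = (1/12)[(2) + (2) + (-2) + (-2) + (0) + (0)] = 0/12 = 0
  <chi_6*chi_3, chi_4> = (1/12)[1*(2)*conj(1) + 1*(-2)*conj(-1) + 2*(1)*conj(-1) + 2*(-1)*conj(1) + 3*(0)*conj(-1) + 3*(0)*conj(1)]
      = (1/12)[(2) + (2) + (-2) + (-2) + (0) + (0)] = 0/12 = 0
  <chi_6*chi_3, chi_5> = (1/12)[1*(2)*conj(2) + 1*(-2)*conj(-2) + 2*(1)*conj(1) + 2*(-1)*conj(-1) + 3*(0)*conj(0) + 3*(0)*conj(0)]
      = (1/12)[(4) + (4) + (2) + (2) + (0) + (0)] = 12/12 = 1
  <chi_6*chi_3, chi_6> = (1/12)[1*(2)*conj(2) + 1*(-2)*conj(2) + 2*(1)*conj(-1) + 2*(-1)*conj(-1) + 3*(0)*conj(0) + 3*(0)*conj(0)]
      = (1/12)[(4) + (-4) + (-2) + (2) + (0) + (0)] = 0/12 = 0
Hence the multiplicities are chi_5: 1. Dimension check: dim(chi_6)*dim(chi_3) = 2*1 = 2 and sum (mult * dim) = 1*2 = 2.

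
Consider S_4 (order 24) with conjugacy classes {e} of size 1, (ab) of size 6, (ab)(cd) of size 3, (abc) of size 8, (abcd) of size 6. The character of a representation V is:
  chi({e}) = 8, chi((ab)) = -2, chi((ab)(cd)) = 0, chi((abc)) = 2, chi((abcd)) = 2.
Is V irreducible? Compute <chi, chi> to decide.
Not irreducible (reducible): <chi, chi> = 6 > 1.

Details: <chi, chi> = (1/|G|) sum_C |C| * |chi(C)|^2 = (1/24)[1*|8|^2 + 6*|-2|^2 + 3*|0|^2 + 8*|2|^2 + 6*|2|^2]
  = (1/24)[(64) + (24) + (0) + (32) + (24)] = 144/24 = 6.
A character is irreducible iff <chi, chi> = 1, so this representation is reducible.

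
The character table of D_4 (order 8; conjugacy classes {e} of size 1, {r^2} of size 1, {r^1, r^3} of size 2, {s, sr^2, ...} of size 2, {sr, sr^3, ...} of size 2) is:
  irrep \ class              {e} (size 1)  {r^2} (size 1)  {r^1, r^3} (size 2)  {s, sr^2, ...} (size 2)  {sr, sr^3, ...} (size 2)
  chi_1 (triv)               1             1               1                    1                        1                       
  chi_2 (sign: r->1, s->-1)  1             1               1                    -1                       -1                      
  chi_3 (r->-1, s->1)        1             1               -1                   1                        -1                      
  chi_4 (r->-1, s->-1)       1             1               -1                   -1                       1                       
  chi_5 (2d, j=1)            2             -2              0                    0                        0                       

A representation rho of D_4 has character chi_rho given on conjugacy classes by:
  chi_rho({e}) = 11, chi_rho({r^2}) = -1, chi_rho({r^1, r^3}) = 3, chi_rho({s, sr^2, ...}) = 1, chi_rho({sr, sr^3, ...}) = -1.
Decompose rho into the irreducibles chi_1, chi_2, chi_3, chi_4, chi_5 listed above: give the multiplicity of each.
Multiplicities: chi_1: 2, chi_2: 2, chi_3: 1, chi_4: 0, chi_5: 3.

Reasoning: Use <chi_rho, chi> = (1/|G|) sum_C |C| * chi_rho(C) * conj(chi(C)) with |G| = 8 for each irreducible chi in the table:
  <chi_rho, chi_1> = (1/8)[1*(11)*conj(1) + 1*(-1)*conj(1) + 2*(3)*conj(1) + 2*(1)*conj(1) + 2*(-1)*conj(1)]
      = (1/8)[(11) + (-1) + (6) + (2) + (-2)] = 16/8 = 2
  <chi_rho, chi_2> = (1/8)[1*(11)*conj(1) + 1*(-1)*conj(1) + 2*(3)*conj(1) + 2*(1)*conj(-1) + 2*(-1)*conj(-1)]
      = (1/8)[(11) + (-1) + (6) + (-2) + (2)] = 16/8 = 2
  <chi_rho, chi_3> = (1/8)[1*(11)*conj(1) + 1*(-1)*conj(1) + 2*(3)*conj(-1) + 2*(1)*conj(1) + 2*(-1)*conj(-1)]
      = (1/8)[(11) + (-1) + (-6) + (2) + (2)] = 8/8 = 1
  <chi_rho, chi_4> = (1/8)[1*(11)*conj(1) + 1*(-1)*conj(1) + 2*(3)*conj(-1) + 2*(1)*conj(-1) + 2*(-1)*conj(1)]
      = (1/8)[(11) + (-1) + (-6) + (-2) + (-2)] = 0/8 = 0
  <chi_rho, chi_5> = (1/8)[1*(11)*conj(2) + 1*(-1)*conj(-2) + 2*(3)*conj(0) + 2*(1)*conj(0) + 2*(-1)*conj(0)]
      = (1/8)[(22) + (2) + (0) + (0) + (0)] = 24/8 = 3
Dimension check: dim(rho) = sum (mult * dim) = 2*1 + 2*1 + 1*1 + 0*1 + 3*2 = 11 = chi_rho(e) = 11.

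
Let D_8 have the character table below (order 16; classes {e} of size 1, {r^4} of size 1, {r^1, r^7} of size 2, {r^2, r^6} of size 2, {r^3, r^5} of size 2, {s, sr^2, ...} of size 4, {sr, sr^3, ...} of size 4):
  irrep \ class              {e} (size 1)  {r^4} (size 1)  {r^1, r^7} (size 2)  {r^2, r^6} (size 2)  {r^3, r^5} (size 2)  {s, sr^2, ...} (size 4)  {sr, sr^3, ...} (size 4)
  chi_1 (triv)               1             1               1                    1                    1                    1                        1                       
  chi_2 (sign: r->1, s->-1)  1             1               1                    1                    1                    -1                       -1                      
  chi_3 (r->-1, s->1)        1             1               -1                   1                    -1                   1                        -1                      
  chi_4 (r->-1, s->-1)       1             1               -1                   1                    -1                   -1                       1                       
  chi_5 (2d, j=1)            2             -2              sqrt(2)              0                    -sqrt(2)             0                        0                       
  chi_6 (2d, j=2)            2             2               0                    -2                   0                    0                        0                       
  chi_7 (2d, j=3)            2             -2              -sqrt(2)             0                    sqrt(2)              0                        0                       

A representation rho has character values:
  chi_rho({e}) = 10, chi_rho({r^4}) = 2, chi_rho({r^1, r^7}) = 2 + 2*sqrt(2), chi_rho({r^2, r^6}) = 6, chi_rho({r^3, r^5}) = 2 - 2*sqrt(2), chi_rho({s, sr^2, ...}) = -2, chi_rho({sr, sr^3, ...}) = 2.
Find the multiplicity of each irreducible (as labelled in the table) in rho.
Multiplicities: chi_1: 2, chi_2: 2, chi_3: 0, chi_4: 2, chi_5: 2, chi_6: 0, chi_7: 0.

Proof sketch: Use <chi_rho, chi> = (1/|G|) sum_C |C| * chi_rho(C) * conj(chi(C)) with |G| = 16 for each irreducible chi in the table:
  <chi_rho, chi_1> = (1/16)[1*(10)*conj(1) + 1*(2)*conj(1) + 2*(2 + 2*sqrt(2))*conj(1) + 2*(6)*conj(1) + 2*(2 - 2*sqrt(2))*conj(1) + 4*(-2)*conj(1) + 4*(2)*conj(1)]
      = (1/16)[(10) + (2) + (4 + 4*sqrt(2)) + (12) + (4 - 4*sqrt(2)) + (-8) + (8)] = 32/16 = 2
  <chi_rho, chi_2> = (1/16)[1*(10)*conj(1) + 1*(2)*conj(1) + 2*(2 + 2*sqrt(2))*conj(1) + 2*(6)*conj(1) + 2*(2 - 2*sqrt(2))*conj(1) + 4*(-2)*conj(-1) + 4*(2)*conj(-1)]
      = (1/16)[(10) + (2) + (4 + 4*sqrt(2)) + (12) + (4 - 4*sqrt(2)) + (8) + (-8)] = 32/16 = 2
  <chi_rho, chi_3> = (1/16)[1*(10)*conj(1) + 1*(2)*conj(1) + 2*(2 + 2*sqrt(2))*conj(-1) + 2*(6)*conj(1) + 2*(2 - 2*sqrt(2))*conj(-1) + 4*(-2)*conj(1) + 4*(2)*conj(-1)]
      = (1/16)[(10) + (2) + (-4*sqrt(2) - 4) + (12) + (-4 + 4*sqrt(2)) + (-8) + (-8)] = 0/16 = 0
  <chi_rho, chi_4> = (1/16)[1*(10)*conj(1) + 1*(2)*conj(1) + 2*(2 + 2*sqrt(2))*conj(-1) + 2*(6)*conj(1) + 2*(2 - 2*sqrt(2))*conj(-1) + 4*(-2)*conj(-1) + 4*(2)*conj(1)]
      = (1/16)[(10) + (2) + (-4*sqrt(2) - 4) + (12) + (-4 + 4*sqrt(2)) + (8) + (8)] = 32/16 = 2
  <chi_rho, chi_5> = (1/16)[1*(10)*conj(2) + 1*(2)*conj(-2) + 2*(2 + 2*sqrt(2))*conj(sqrt(2)) + 2*(6)*conj(0) + 2*(2 - 2*sqrt(2))*conj(-sqrt(2)) + 4*(-2)*conj(0) + 4*(2)*conj(0)]
      = (1/16)[(20) + (-4) + (4*sqrt(2) + 8) + (0) + (8 - 4*sqrt(2)) + (0) + (0)] = 32/16 = 2
  <chi_rho, chi_6> = (1/16)[1*(10)*conj(2) + 1*(2)*conj(2) + 2*(2 + 2*sqrt(2))*conj(0) + 2*(6)*conj(-2) + 2*(2 - 2*sqrt(2))*conj(0) + 4*(-2)*conj(0) + 4*(2)*conj(0)]
      = (1/16)[(20) + (4) + (0) + (-24) + (0) + (0) + (0)] = 0/16 = 0
  <chi_rho, chi_7> = (1/16)[1*(10)*conj(2) + 1*(2)*conj(-2) + 2*(2 + 2*sqrt(2))*conj(-sqrt(2)) + 2*(6)*conj(0) + 2*(2 - 2*sqrt(2))*conj(sqrt(2)) + 4*(-2)*conj(0) + 4*(2)*conj(0)]
      = (1/16)[(20) + (-4) + (-8 - 4*sqrt(2)) + (0) + (-8 + 4*sqrt(2)) + (0) + (0)] = 0/16 = 0
Dimension check: dim(rho) = sum (mult * dim) = 2*1 + 2*1 + 0*1 + 2*1 + 2*2 + 0*2 + 0*2 = 10 = chi_rho(e) = 10.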